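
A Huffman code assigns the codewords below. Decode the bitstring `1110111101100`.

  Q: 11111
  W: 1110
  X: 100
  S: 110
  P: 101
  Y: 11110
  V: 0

Read left to right; each codeword is recognised as soon as it completes (prefix code):
  1110→W | 11110→Y | 110→S | 0→V
Decoded message: WYSV

WYSV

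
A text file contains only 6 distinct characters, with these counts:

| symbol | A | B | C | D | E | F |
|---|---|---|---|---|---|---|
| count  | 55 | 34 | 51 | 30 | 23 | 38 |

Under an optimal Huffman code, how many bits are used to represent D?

3

Repeatedly merge the two smallest:
E(23) + D(30) → 53
B(34) + F(38) → 72
C(51) + 53 → 104
A(55) + 72 → 127
104 + 127 → 231
D's leaf is at depth 3, giving a 3-bit codeword.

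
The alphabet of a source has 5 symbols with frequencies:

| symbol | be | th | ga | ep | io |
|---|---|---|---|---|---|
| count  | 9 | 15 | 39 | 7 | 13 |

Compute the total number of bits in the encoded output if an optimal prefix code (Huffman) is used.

Build the Huffman tree bottom-up:
ep(7) + be(9) → 16
io(13) + th(15) → 28
16 + 28 → 44
ga(39) + 44 → 83
The encoded length is the sum of every internal node's weight: 16 + 28 + 44 + 83 = 171 bits.

171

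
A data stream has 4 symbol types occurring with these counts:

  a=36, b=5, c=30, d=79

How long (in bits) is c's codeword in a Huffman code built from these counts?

3

Build the tree from the bottom:
merge b(5) and c(30): 35
merge 35 and a(36): 71
merge 71 and d(79): 150
c's leaf is at depth 3, giving a 3-bit codeword.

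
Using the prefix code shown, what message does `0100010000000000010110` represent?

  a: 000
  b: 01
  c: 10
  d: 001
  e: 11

bacaaabbc

Read left to right; each codeword is recognised as soon as it completes (prefix code):
  01→b | 000→a | 10→c | 000→a | 000→a | 000→a | 01→b | 01→b | 10→c
Decoded message: bacaaabbc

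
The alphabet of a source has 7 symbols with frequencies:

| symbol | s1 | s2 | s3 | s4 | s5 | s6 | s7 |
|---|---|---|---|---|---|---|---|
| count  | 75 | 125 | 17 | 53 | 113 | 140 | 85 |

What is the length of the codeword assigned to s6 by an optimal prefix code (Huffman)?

Huffman merges, smallest pair first:
s3(17) + s4(53) → 70
70 + s1(75) → 145
s7(85) + s5(113) → 198
s2(125) + s6(140) → 265
145 + 198 → 343
265 + 343 → 608
The subtree containing s6 is merged 2 times, so code length = 2.

2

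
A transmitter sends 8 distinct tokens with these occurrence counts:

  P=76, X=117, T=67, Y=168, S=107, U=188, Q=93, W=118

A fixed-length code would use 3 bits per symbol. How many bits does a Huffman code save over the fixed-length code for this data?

45

Fixed-length: 3 bits × 934 symbols = 2802 bits.
Huffman merges:
combine T(67), P(76) → 143
combine Q(93), S(107) → 200
combine X(117), W(118) → 235
combine 143, Y(168) → 311
combine U(188), 200 → 388
combine 235, 311 → 546
combine 388, 546 → 934
Huffman total = 143 + 200 + 235 + 311 + 388 + 546 + 934 = 2757 bits.
Saving = 2802 − 2757 = 45 bits.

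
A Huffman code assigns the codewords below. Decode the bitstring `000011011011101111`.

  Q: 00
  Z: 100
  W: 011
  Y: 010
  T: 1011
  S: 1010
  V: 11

Read left to right; each codeword is recognised as soon as it completes (prefix code):
  00→Q | 00→Q | 11→V | 011→W | 011→W | 1011→T | 11→V
Decoded message: QQVWWTV

QQVWWTV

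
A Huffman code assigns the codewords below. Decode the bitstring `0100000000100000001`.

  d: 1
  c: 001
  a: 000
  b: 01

Read left to right; each codeword is recognised as soon as it completes (prefix code):
  01→b | 000→a | 000→a | 001→c | 000→a | 000→a | 01→b
Decoded message: baacaab

baacaab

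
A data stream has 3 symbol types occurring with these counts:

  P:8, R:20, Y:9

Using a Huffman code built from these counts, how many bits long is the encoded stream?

Build the Huffman tree bottom-up:
combine P(8), Y(9) → 17
combine 17, R(20) → 37
Total encoded bits = sum of merged weights = 17 + 37 = 54.

54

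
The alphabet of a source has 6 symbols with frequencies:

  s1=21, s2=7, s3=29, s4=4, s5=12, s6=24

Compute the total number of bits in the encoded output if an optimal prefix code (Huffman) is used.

228

Build the Huffman tree bottom-up:
merge s4(4) and s2(7): 11
merge 11 and s5(12): 23
merge s1(21) and 23: 44
merge s6(24) and s3(29): 53
merge 44 and 53: 97
Total encoded bits = sum of merged weights = 11 + 23 + 44 + 53 + 97 = 228.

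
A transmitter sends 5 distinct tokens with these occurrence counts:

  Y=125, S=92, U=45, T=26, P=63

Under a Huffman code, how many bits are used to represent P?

Build the tree from the bottom:
combine T(26), U(45) → 71
combine P(63), 71 → 134
combine S(92), Y(125) → 217
combine 134, 217 → 351
The subtree containing P is merged 2 times, so code length = 2.

2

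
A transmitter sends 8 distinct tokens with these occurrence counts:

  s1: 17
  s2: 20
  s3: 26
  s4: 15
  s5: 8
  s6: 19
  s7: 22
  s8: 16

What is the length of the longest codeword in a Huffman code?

4

Merge the two lowest-weight nodes at each step:
merge s5(8) and s4(15): 23
merge s8(16) and s1(17): 33
merge s6(19) and s2(20): 39
merge s7(22) and 23: 45
merge s3(26) and 33: 59
merge 39 and 45: 84
merge 59 and 84: 143
The first pair merged (s5, s4) ends up deepest, at depth 4.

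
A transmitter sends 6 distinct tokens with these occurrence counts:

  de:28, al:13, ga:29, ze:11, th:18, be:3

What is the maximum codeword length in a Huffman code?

4

Merge the two lowest-weight nodes at each step:
merge be(3) and ze(11): 14
merge al(13) and 14: 27
merge th(18) and 27: 45
merge de(28) and ga(29): 57
merge 45 and 57: 102
Maximum depth reached is 4.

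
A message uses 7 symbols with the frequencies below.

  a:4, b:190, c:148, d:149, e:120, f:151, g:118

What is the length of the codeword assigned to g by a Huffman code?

Build the tree from the bottom:
a(4) + g(118) → 122
e(120) + 122 → 242
c(148) + d(149) → 297
f(151) + b(190) → 341
242 + 297 → 539
341 + 539 → 880
g's leaf is at depth 4, giving a 4-bit codeword.

4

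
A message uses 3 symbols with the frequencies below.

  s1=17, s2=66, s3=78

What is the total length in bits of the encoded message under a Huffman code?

Build the Huffman tree bottom-up:
s1(17) + s2(66) → 83
s3(78) + 83 → 161
Total encoded bits = sum of merged weights = 83 + 161 = 244.

244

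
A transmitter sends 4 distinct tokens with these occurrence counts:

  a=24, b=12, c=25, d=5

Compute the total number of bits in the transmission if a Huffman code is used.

124

Greedily combine the two least-frequent nodes:
combine d(5), b(12) → 17
combine 17, a(24) → 41
combine c(25), 41 → 66
The encoded length is the sum of every internal node's weight: 17 + 41 + 66 = 124 bits.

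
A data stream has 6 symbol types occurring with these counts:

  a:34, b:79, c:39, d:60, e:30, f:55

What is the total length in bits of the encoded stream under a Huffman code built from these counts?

752

Build the Huffman tree bottom-up:
combine e(30), a(34) → 64
combine c(39), f(55) → 94
combine d(60), 64 → 124
combine b(79), 94 → 173
combine 124, 173 → 297
The encoded length is the sum of every internal node's weight: 64 + 94 + 124 + 173 + 297 = 752 bits.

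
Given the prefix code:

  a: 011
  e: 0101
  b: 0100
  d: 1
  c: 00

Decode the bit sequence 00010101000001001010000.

Read left to right; each codeword is recognised as soon as it completes (prefix code):
  00→c | 0101→e | 0100→b | 00→c | 0100→b | 1→d | 0100→b | 00→c
Decoded message: cebcbdbc

cebcbdbc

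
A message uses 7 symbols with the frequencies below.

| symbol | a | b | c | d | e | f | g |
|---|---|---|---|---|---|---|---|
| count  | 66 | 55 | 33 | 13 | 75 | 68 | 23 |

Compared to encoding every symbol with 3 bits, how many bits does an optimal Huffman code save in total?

Fixed-length: 3 bits × 333 symbols = 999 bits.
Huffman merges:
merge d(13) and g(23): 36
merge c(33) and 36: 69
merge b(55) and a(66): 121
merge f(68) and 69: 137
merge e(75) and 121: 196
merge 137 and 196: 333
Huffman total = 36 + 69 + 121 + 137 + 196 + 333 = 892 bits.
Saving = 999 − 892 = 107 bits.

107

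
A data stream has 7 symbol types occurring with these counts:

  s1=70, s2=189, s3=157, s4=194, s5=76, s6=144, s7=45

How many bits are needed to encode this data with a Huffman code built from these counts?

2357

Build the Huffman tree bottom-up:
merge s7(45) and s1(70): 115
merge s5(76) and 115: 191
merge s6(144) and s3(157): 301
merge s2(189) and 191: 380
merge s4(194) and 301: 495
merge 380 and 495: 875
Each symbol's bit-cost is frequency × depth; summing gives 2357 bits (equivalently 115 + 191 + 301 + 380 + 495 + 875).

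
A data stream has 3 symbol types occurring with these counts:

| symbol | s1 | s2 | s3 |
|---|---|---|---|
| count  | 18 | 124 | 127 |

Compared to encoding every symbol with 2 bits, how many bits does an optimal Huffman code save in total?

Fixed-length: 2 bits × 269 symbols = 538 bits.
Huffman merges:
combine s1(18), s2(124) → 142
combine s3(127), 142 → 269
Huffman total = 142 + 269 = 411 bits.
Saving = 538 − 411 = 127 bits.

127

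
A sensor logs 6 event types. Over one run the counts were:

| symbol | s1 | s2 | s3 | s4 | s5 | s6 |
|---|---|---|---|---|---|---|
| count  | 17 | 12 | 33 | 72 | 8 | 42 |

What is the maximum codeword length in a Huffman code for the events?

Merge the two lowest-weight nodes at each step:
combine s5(8), s2(12) → 20
combine s1(17), 20 → 37
combine s3(33), 37 → 70
combine s6(42), 70 → 112
combine s4(72), 112 → 184
The first pair merged (s5, s2) ends up deepest, at depth 5.

5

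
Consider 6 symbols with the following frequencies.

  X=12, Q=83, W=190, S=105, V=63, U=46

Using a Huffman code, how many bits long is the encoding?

Merge the two smallest weights repeatedly:
merge X(12) and U(46): 58
merge 58 and V(63): 121
merge Q(83) and S(105): 188
merge 121 and 188: 309
merge W(190) and 309: 499
Each symbol's bit-cost is frequency × depth; summing gives 1175 bits (equivalently 58 + 121 + 188 + 309 + 499).

1175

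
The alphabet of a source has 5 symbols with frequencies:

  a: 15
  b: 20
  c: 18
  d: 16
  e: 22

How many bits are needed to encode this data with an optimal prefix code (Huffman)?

213

Merge the two smallest weights repeatedly:
combine a(15), d(16) → 31
combine c(18), b(20) → 38
combine e(22), 31 → 53
combine 38, 53 → 91
The encoded length is the sum of every internal node's weight: 31 + 38 + 53 + 91 = 213 bits.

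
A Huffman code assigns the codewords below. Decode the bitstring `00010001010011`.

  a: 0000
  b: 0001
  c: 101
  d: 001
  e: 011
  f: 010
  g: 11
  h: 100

bbfe

Read left to right; each codeword is recognised as soon as it completes (prefix code):
  0001→b | 0001→b | 010→f | 011→e
Decoded message: bbfe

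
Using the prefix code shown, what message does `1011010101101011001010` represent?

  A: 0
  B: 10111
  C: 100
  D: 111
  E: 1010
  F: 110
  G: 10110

GEFGAE

Read left to right; each codeword is recognised as soon as it completes (prefix code):
  10110→G | 1010→E | 110→F | 10110→G | 0→A | 1010→E
Decoded message: GEFGAE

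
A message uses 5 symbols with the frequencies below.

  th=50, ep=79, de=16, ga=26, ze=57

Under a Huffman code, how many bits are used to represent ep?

2

Repeatedly merge the two smallest:
de(16) + ga(26) → 42
42 + th(50) → 92
ze(57) + ep(79) → 136
92 + 136 → 228
ep's leaf is at depth 2, giving a 2-bit codeword.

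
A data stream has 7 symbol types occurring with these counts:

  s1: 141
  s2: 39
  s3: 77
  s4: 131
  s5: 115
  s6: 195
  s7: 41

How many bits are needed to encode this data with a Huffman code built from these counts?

1961

Merge the two smallest weights repeatedly:
merge s2(39) and s7(41): 80
merge s3(77) and 80: 157
merge s5(115) and s4(131): 246
merge s1(141) and 157: 298
merge s6(195) and 246: 441
merge 298 and 441: 739
The encoded length is the sum of every internal node's weight: 80 + 157 + 246 + 298 + 441 + 739 = 1961 bits.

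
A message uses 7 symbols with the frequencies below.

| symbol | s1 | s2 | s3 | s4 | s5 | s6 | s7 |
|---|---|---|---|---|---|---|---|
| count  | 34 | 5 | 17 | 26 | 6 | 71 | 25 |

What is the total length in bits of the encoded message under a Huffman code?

Build the Huffman tree bottom-up:
merge s2(5) and s5(6): 11
merge 11 and s3(17): 28
merge s7(25) and s4(26): 51
merge 28 and s1(34): 62
merge 51 and 62: 113
merge s6(71) and 113: 184
Each symbol's bit-cost is frequency × depth; summing gives 449 bits (equivalently 11 + 28 + 51 + 62 + 113 + 184).

449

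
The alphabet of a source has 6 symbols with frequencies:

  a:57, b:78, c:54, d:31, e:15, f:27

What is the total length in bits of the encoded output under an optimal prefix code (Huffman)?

Merge the two smallest weights repeatedly:
combine e(15), f(27) → 42
combine d(31), 42 → 73
combine c(54), a(57) → 111
combine 73, b(78) → 151
combine 111, 151 → 262
Total encoded bits = sum of merged weights = 42 + 73 + 111 + 151 + 262 = 639.

639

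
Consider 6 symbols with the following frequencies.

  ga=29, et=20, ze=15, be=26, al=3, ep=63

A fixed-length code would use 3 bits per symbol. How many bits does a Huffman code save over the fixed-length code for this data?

Fixed-length: 3 bits × 156 symbols = 468 bits.
Huffman merges:
combine al(3), ze(15) → 18
combine 18, et(20) → 38
combine be(26), ga(29) → 55
combine 38, 55 → 93
combine ep(63), 93 → 156
Huffman total = 18 + 38 + 55 + 93 + 156 = 360 bits.
Saving = 468 − 360 = 108 bits.

108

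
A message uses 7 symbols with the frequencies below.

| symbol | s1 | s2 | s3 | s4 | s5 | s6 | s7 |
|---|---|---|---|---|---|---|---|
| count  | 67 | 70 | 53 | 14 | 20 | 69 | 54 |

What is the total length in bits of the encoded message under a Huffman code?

Build the Huffman tree bottom-up:
s4(14) + s5(20) → 34
34 + s3(53) → 87
s7(54) + s1(67) → 121
s6(69) + s2(70) → 139
87 + 121 → 208
139 + 208 → 347
Total encoded bits = sum of merged weights = 34 + 87 + 121 + 139 + 208 + 347 = 936.

936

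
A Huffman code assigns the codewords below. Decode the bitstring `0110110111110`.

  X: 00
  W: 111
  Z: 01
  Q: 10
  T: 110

Read left to right; each codeword is recognised as soon as it completes (prefix code):
  01→Z | 10→Q | 110→T | 111→W | 110→T
Decoded message: ZQTWT

ZQTWT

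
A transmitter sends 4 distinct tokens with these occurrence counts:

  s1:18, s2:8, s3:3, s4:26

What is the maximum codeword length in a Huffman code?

3

Merge the two lowest-weight nodes at each step:
merge s3(3) and s2(8): 11
merge 11 and s1(18): 29
merge s4(26) and 29: 55
The first pair merged (s3, s2) ends up deepest, at depth 3.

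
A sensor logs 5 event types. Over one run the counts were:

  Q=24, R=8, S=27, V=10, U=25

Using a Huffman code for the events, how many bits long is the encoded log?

Build the Huffman tree bottom-up:
R(8) + V(10) → 18
18 + Q(24) → 42
U(25) + S(27) → 52
42 + 52 → 94
Total encoded bits = sum of merged weights = 18 + 42 + 52 + 94 = 206.

206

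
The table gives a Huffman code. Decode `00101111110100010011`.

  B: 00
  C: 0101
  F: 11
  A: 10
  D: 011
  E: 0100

Read left to right; each codeword is recognised as soon as it completes (prefix code):
  00→B | 10→A | 11→F | 11→F | 11→F | 0100→E | 0100→E | 11→F
Decoded message: BAFFFEEF

BAFFFEEF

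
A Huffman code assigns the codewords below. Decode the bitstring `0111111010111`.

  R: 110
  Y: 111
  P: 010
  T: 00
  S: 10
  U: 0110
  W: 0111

Read left to right; each codeword is recognised as soon as it completes (prefix code):
  0111→W | 111→Y | 010→P | 111→Y
Decoded message: WYPY

WYPY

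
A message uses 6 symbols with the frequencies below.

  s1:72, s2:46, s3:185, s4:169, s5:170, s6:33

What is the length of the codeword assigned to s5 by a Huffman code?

Repeatedly merge the two smallest:
combine s6(33), s2(46) → 79
combine s1(72), 79 → 151
combine 151, s4(169) → 320
combine s5(170), s3(185) → 355
combine 320, 355 → 675
s5 sits 2 levels below the root, so its codeword is 2 bits.

2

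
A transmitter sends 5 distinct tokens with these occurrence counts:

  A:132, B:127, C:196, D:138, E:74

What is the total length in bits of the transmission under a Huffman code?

1535

Greedily combine the two least-frequent nodes:
combine E(74), B(127) → 201
combine A(132), D(138) → 270
combine C(196), 201 → 397
combine 270, 397 → 667
The encoded length is the sum of every internal node's weight: 201 + 270 + 397 + 667 = 1535 bits.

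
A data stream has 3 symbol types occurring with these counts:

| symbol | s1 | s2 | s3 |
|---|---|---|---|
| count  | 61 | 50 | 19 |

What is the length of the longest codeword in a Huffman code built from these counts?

2

Merge the two lowest-weight nodes at each step:
merge s3(19) and s2(50): 69
merge s1(61) and 69: 130
The rarest symbols sit at the bottom; the longest codeword is 2 bits.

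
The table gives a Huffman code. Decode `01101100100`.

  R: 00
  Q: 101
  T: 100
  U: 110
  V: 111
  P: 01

PQTT

Read left to right; each codeword is recognised as soon as it completes (prefix code):
  01→P | 101→Q | 100→T | 100→T
Decoded message: PQTT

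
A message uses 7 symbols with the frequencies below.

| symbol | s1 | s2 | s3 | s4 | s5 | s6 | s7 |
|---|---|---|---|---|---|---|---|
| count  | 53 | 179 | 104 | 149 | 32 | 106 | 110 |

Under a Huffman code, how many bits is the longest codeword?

Merge the two lowest-weight nodes at each step:
s5(32) + s1(53) → 85
85 + s3(104) → 189
s6(106) + s7(110) → 216
s4(149) + s2(179) → 328
189 + 216 → 405
328 + 405 → 733
Maximum depth reached is 4.

4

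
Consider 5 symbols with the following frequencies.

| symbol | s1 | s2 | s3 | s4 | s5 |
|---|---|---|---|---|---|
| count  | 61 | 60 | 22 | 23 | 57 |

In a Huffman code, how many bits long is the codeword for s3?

Huffman merges, smallest pair first:
combine s3(22), s4(23) → 45
combine 45, s5(57) → 102
combine s2(60), s1(61) → 121
combine 102, 121 → 223
The subtree containing s3 is merged 3 times, so code length = 3.

3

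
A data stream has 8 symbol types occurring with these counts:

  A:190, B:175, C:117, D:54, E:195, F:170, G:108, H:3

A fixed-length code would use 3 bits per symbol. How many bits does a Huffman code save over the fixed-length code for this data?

163

Fixed-length: 3 bits × 1012 symbols = 3036 bits.
Huffman merges:
H(3) + D(54) → 57
57 + G(108) → 165
C(117) + 165 → 282
F(170) + B(175) → 345
A(190) + E(195) → 385
282 + 345 → 627
385 + 627 → 1012
Huffman total = 57 + 165 + 282 + 345 + 385 + 627 + 1012 = 2873 bits.
Saving = 3036 − 2873 = 163 bits.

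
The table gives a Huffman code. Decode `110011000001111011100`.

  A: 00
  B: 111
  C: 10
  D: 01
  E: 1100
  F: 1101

Read left to right; each codeword is recognised as soon as it completes (prefix code):
  1100→E | 1100→E | 00→A | 01→D | 111→B | 01→D | 1100→E
Decoded message: EEADBDE

EEADBDE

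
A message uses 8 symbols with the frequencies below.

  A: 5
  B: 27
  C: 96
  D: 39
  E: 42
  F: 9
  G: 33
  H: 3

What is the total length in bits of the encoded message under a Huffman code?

Greedily combine the two least-frequent nodes:
H(3) + A(5) → 8
8 + F(9) → 17
17 + B(27) → 44
G(33) + D(39) → 72
E(42) + 44 → 86
72 + 86 → 158
C(96) + 158 → 254
The encoded length is the sum of every internal node's weight: 8 + 17 + 44 + 72 + 86 + 158 + 254 = 639 bits.

639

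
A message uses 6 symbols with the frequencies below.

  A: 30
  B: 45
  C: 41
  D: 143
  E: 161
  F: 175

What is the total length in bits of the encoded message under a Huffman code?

1377

Merge the two smallest weights repeatedly:
combine A(30), C(41) → 71
combine B(45), 71 → 116
combine 116, D(143) → 259
combine E(161), F(175) → 336
combine 259, 336 → 595
Total encoded bits = sum of merged weights = 71 + 116 + 259 + 336 + 595 = 1377.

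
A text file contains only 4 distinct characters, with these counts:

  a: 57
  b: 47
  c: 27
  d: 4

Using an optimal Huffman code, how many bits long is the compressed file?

244

Greedily combine the two least-frequent nodes:
combine d(4), c(27) → 31
combine 31, b(47) → 78
combine a(57), 78 → 135
Total encoded bits = sum of merged weights = 31 + 78 + 135 = 244.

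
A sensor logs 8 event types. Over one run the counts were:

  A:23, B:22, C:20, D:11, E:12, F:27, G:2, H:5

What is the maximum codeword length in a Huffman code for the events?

5

Merge the two lowest-weight nodes at each step:
G(2) + H(5) → 7
7 + D(11) → 18
E(12) + 18 → 30
C(20) + B(22) → 42
A(23) + F(27) → 50
30 + 42 → 72
50 + 72 → 122
The rarest symbols sit at the bottom; the longest codeword is 5 bits.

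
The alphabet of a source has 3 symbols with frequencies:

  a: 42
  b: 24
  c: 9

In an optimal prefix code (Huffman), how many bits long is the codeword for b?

2

Repeatedly merge the two smallest:
merge c(9) and b(24): 33
merge 33 and a(42): 75
b's leaf is at depth 2, giving a 2-bit codeword.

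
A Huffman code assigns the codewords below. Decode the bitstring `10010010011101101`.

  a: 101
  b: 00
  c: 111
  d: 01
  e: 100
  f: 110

eeecda

Read left to right; each codeword is recognised as soon as it completes (prefix code):
  100→e | 100→e | 100→e | 111→c | 01→d | 101→a
Decoded message: eeecda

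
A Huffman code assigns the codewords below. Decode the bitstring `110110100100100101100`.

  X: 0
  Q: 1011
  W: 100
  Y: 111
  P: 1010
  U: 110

UUWWWQXX

Read left to right; each codeword is recognised as soon as it completes (prefix code):
  110→U | 110→U | 100→W | 100→W | 100→W | 1011→Q | 0→X | 0→X
Decoded message: UUWWWQXX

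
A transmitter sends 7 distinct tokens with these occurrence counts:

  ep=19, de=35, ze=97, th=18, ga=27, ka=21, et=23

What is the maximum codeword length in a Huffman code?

4

Merge the two lowest-weight nodes at each step:
th(18) + ep(19) → 37
ka(21) + et(23) → 44
ga(27) + de(35) → 62
37 + 44 → 81
62 + 81 → 143
ze(97) + 143 → 240
The first pair merged (th, ep) ends up deepest, at depth 4.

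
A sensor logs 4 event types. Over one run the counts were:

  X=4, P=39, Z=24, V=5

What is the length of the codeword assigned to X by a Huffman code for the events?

3

Build the tree from the bottom:
X(4) + V(5) → 9
9 + Z(24) → 33
33 + P(39) → 72
X's leaf is at depth 3, giving a 3-bit codeword.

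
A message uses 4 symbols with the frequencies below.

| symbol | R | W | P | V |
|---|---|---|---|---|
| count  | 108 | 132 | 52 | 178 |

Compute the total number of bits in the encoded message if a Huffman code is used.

Greedily combine the two least-frequent nodes:
merge P(52) and R(108): 160
merge W(132) and 160: 292
merge V(178) and 292: 470
The encoded length is the sum of every internal node's weight: 160 + 292 + 470 = 922 bits.

922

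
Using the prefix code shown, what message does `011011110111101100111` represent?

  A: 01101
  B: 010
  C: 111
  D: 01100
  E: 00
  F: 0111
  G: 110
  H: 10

ACFHGF

Read left to right; each codeword is recognised as soon as it completes (prefix code):
  01101→A | 111→C | 0111→F | 10→H | 110→G | 0111→F
Decoded message: ACFHGF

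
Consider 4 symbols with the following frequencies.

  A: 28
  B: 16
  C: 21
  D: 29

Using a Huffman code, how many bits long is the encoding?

Merge the two smallest weights repeatedly:
B(16) + C(21) → 37
A(28) + D(29) → 57
37 + 57 → 94
The encoded length is the sum of every internal node's weight: 37 + 57 + 94 = 188 bits.

188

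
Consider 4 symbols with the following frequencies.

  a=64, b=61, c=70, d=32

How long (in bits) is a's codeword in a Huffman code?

Repeatedly merge the two smallest:
d(32) + b(61) → 93
a(64) + c(70) → 134
93 + 134 → 227
a's leaf is at depth 2, giving a 2-bit codeword.

2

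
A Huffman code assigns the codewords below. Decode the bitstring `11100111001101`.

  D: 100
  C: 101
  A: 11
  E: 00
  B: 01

Read left to right; each codeword is recognised as soon as it completes (prefix code):
  11→A | 100→D | 11→A | 100→D | 11→A | 01→B
Decoded message: ADADAB

ADADAB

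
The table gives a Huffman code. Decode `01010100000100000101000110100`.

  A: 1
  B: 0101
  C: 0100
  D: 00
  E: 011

Read left to right; each codeword is recognised as soon as it completes (prefix code):
  0101→B | 0100→C | 00→D | 0100→C | 00→D | 0101→B | 00→D | 011→E | 0100→C
Decoded message: BCDCDBDEC

BCDCDBDEC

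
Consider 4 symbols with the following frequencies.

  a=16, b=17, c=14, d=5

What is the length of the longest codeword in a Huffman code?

2

Merge the two lowest-weight nodes at each step:
d(5) + c(14) → 19
a(16) + b(17) → 33
19 + 33 → 52
Maximum depth reached is 2.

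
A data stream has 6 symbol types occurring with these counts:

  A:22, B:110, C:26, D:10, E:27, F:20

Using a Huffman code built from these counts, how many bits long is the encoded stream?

Build the Huffman tree bottom-up:
D(10) + F(20) → 30
A(22) + C(26) → 48
E(27) + 30 → 57
48 + 57 → 105
105 + B(110) → 215
Each symbol's bit-cost is frequency × depth; summing gives 455 bits (equivalently 30 + 48 + 57 + 105 + 215).

455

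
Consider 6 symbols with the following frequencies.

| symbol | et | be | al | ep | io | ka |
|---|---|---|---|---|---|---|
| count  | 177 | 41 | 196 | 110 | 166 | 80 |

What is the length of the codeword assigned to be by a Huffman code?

4

Repeatedly merge the two smallest:
combine be(41), ka(80) → 121
combine ep(110), 121 → 231
combine io(166), et(177) → 343
combine al(196), 231 → 427
combine 343, 427 → 770
be sits 4 levels below the root, so its codeword is 4 bits.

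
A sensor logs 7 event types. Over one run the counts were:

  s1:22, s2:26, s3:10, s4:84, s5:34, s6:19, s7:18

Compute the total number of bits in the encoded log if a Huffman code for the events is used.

540

Greedily combine the two least-frequent nodes:
s3(10) + s7(18) → 28
s6(19) + s1(22) → 41
s2(26) + 28 → 54
s5(34) + 41 → 75
54 + 75 → 129
s4(84) + 129 → 213
The encoded length is the sum of every internal node's weight: 28 + 41 + 54 + 75 + 129 + 213 = 540 bits.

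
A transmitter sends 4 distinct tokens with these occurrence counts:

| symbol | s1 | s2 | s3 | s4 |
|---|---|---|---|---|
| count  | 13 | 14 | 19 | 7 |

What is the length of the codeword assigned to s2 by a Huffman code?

Build the tree from the bottom:
combine s4(7), s1(13) → 20
combine s2(14), s3(19) → 33
combine 20, 33 → 53
s2's leaf is at depth 2, giving a 2-bit codeword.

2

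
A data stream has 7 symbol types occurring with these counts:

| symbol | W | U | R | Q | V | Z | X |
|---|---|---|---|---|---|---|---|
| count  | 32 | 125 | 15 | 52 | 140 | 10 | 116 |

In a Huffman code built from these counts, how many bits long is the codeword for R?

Build the tree from the bottom:
merge Z(10) and R(15): 25
merge 25 and W(32): 57
merge Q(52) and 57: 109
merge 109 and X(116): 225
merge U(125) and V(140): 265
merge 225 and 265: 490
R sits 5 levels below the root, so its codeword is 5 bits.

5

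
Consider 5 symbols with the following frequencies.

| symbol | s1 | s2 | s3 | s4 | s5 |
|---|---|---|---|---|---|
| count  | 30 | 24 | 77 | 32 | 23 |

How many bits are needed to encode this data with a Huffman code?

Merge the two smallest weights repeatedly:
merge s5(23) and s2(24): 47
merge s1(30) and s4(32): 62
merge 47 and 62: 109
merge s3(77) and 109: 186
The encoded length is the sum of every internal node's weight: 47 + 62 + 109 + 186 = 404 bits.

404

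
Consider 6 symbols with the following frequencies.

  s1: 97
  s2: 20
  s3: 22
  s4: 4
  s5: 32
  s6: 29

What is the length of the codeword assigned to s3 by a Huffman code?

Huffman merges, smallest pair first:
merge s4(4) and s2(20): 24
merge s3(22) and 24: 46
merge s6(29) and s5(32): 61
merge 46 and 61: 107
merge s1(97) and 107: 204
s3 sits 3 levels below the root, so its codeword is 3 bits.

3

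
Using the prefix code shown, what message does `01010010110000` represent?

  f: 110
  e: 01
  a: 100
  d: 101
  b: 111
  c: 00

eecdac

Read left to right; each codeword is recognised as soon as it completes (prefix code):
  01→e | 01→e | 00→c | 101→d | 100→a | 00→c
Decoded message: eecdac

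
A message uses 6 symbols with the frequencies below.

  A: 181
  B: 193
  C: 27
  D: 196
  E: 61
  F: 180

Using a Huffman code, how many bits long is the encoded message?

2032

Merge the two smallest weights repeatedly:
merge C(27) and E(61): 88
merge 88 and F(180): 268
merge A(181) and B(193): 374
merge D(196) and 268: 464
merge 374 and 464: 838
Each symbol's bit-cost is frequency × depth; summing gives 2032 bits (equivalently 88 + 268 + 374 + 464 + 838).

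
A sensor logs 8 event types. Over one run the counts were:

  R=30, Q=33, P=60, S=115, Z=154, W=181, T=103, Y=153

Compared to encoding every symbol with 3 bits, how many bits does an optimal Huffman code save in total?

149

Fixed-length: 3 bits × 829 symbols = 2487 bits.
Huffman merges:
R(30) + Q(33) → 63
P(60) + 63 → 123
T(103) + S(115) → 218
123 + Y(153) → 276
Z(154) + W(181) → 335
218 + 276 → 494
335 + 494 → 829
Huffman total = 63 + 123 + 218 + 276 + 335 + 494 + 829 = 2338 bits.
Saving = 2487 − 2338 = 149 bits.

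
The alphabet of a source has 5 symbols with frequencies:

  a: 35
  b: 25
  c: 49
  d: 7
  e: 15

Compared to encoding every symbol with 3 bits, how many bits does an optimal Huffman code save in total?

111

Fixed-length: 3 bits × 131 symbols = 393 bits.
Huffman merges:
d(7) + e(15) → 22
22 + b(25) → 47
a(35) + 47 → 82
c(49) + 82 → 131
Huffman total = 22 + 47 + 82 + 131 = 282 bits.
Saving = 393 − 282 = 111 bits.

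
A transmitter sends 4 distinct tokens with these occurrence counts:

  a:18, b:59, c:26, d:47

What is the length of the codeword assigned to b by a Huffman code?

1

Build the tree from the bottom:
merge a(18) and c(26): 44
merge 44 and d(47): 91
merge b(59) and 91: 150
b is merged only at the final step, so code length = 1.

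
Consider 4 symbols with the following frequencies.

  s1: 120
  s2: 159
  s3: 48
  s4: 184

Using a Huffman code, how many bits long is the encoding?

Greedily combine the two least-frequent nodes:
merge s3(48) and s1(120): 168
merge s2(159) and 168: 327
merge s4(184) and 327: 511
Each symbol's bit-cost is frequency × depth; summing gives 1006 bits (equivalently 168 + 327 + 511).

1006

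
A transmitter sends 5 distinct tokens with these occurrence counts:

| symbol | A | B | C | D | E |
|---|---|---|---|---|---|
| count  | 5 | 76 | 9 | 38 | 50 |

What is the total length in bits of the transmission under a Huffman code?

Greedily combine the two least-frequent nodes:
combine A(5), C(9) → 14
combine 14, D(38) → 52
combine E(50), 52 → 102
combine B(76), 102 → 178
The encoded length is the sum of every internal node's weight: 14 + 52 + 102 + 178 = 346 bits.

346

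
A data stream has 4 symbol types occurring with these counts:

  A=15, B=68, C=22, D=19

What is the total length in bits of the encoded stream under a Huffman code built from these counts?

214

Build the Huffman tree bottom-up:
combine A(15), D(19) → 34
combine C(22), 34 → 56
combine 56, B(68) → 124
Total encoded bits = sum of merged weights = 34 + 56 + 124 = 214.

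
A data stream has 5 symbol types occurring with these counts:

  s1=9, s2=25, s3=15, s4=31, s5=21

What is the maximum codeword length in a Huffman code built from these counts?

Merge the two lowest-weight nodes at each step:
merge s1(9) and s3(15): 24
merge s5(21) and 24: 45
merge s2(25) and s4(31): 56
merge 45 and 56: 101
The first pair merged (s1, s3) ends up deepest, at depth 3.

3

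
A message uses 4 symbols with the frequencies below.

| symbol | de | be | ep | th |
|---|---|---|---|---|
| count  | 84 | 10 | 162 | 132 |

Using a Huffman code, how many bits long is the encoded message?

708

Merge the two smallest weights repeatedly:
be(10) + de(84) → 94
94 + th(132) → 226
ep(162) + 226 → 388
Total encoded bits = sum of merged weights = 94 + 226 + 388 = 708.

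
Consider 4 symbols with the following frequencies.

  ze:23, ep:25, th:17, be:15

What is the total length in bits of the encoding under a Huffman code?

160

Greedily combine the two least-frequent nodes:
combine be(15), th(17) → 32
combine ze(23), ep(25) → 48
combine 32, 48 → 80
The encoded length is the sum of every internal node's weight: 32 + 48 + 80 = 160 bits.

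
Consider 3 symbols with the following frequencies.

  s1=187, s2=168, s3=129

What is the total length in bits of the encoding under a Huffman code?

781

Merge the two smallest weights repeatedly:
merge s3(129) and s2(168): 297
merge s1(187) and 297: 484
Total encoded bits = sum of merged weights = 297 + 484 = 781.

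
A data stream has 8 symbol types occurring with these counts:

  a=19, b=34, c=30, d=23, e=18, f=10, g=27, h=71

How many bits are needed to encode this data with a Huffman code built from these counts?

Greedily combine the two least-frequent nodes:
f(10) + e(18) → 28
a(19) + d(23) → 42
g(27) + 28 → 55
c(30) + b(34) → 64
42 + 55 → 97
64 + h(71) → 135
97 + 135 → 232
Each symbol's bit-cost is frequency × depth; summing gives 653 bits (equivalently 28 + 42 + 55 + 64 + 97 + 135 + 232).

653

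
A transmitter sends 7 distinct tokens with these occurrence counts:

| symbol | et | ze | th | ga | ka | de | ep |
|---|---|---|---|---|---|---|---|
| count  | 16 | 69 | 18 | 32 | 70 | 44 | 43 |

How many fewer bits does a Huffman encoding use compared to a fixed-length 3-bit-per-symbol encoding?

Fixed-length: 3 bits × 292 symbols = 876 bits.
Huffman merges:
combine et(16), th(18) → 34
combine ga(32), 34 → 66
combine ep(43), de(44) → 87
combine 66, ze(69) → 135
combine ka(70), 87 → 157
combine 135, 157 → 292
Huffman total = 34 + 66 + 87 + 135 + 157 + 292 = 771 bits.
Saving = 876 − 771 = 105 bits.

105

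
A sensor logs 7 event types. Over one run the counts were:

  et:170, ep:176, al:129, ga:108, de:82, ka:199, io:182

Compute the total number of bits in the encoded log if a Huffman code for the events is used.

2939

Build the Huffman tree bottom-up:
de(82) + ga(108) → 190
al(129) + et(170) → 299
ep(176) + io(182) → 358
190 + ka(199) → 389
299 + 358 → 657
389 + 657 → 1046
Total encoded bits = sum of merged weights = 190 + 299 + 358 + 389 + 657 + 1046 = 2939.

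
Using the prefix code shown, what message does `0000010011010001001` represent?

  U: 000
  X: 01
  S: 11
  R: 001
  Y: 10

URRYYRR

Read left to right; each codeword is recognised as soon as it completes (prefix code):
  000→U | 001→R | 001→R | 10→Y | 10→Y | 001→R | 001→R
Decoded message: URRYYRR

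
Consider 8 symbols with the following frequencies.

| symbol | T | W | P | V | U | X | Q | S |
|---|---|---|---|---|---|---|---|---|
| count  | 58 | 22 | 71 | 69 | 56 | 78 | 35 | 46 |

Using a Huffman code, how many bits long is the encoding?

1284

Merge the two smallest weights repeatedly:
W(22) + Q(35) → 57
S(46) + U(56) → 102
57 + T(58) → 115
V(69) + P(71) → 140
X(78) + 102 → 180
115 + 140 → 255
180 + 255 → 435
Total encoded bits = sum of merged weights = 57 + 102 + 115 + 140 + 180 + 255 + 435 = 1284.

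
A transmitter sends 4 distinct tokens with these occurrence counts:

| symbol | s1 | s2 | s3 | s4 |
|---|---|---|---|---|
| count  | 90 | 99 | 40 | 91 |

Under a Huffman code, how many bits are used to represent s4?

Huffman merges, smallest pair first:
merge s3(40) and s1(90): 130
merge s4(91) and s2(99): 190
merge 130 and 190: 320
s4 sits 2 levels below the root, so its codeword is 2 bits.

2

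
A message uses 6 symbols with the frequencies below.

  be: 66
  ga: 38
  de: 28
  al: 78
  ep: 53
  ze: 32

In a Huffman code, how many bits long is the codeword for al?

Build the tree from the bottom:
de(28) + ze(32) → 60
ga(38) + ep(53) → 91
60 + be(66) → 126
al(78) + 91 → 169
126 + 169 → 295
The subtree containing al is merged 2 times, so code length = 2.

2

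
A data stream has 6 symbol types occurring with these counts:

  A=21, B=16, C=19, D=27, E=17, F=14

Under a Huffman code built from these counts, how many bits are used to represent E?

3

Build the tree from the bottom:
merge F(14) and B(16): 30
merge E(17) and C(19): 36
merge A(21) and D(27): 48
merge 30 and 36: 66
merge 48 and 66: 114
E sits 3 levels below the root, so its codeword is 3 bits.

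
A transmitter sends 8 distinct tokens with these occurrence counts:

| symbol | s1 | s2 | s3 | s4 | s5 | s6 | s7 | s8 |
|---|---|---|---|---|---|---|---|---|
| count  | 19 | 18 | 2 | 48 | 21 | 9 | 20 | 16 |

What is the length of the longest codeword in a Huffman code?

Merge the two lowest-weight nodes at each step:
combine s3(2), s6(9) → 11
combine 11, s8(16) → 27
combine s2(18), s1(19) → 37
combine s7(20), s5(21) → 41
combine 27, 37 → 64
combine 41, s4(48) → 89
combine 64, 89 → 153
The first pair merged (s3, s6) ends up deepest, at depth 4.

4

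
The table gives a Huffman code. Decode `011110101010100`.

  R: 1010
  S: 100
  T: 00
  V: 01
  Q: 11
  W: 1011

VQRRS

Read left to right; each codeword is recognised as soon as it completes (prefix code):
  01→V | 11→Q | 1010→R | 1010→R | 100→S
Decoded message: VQRRS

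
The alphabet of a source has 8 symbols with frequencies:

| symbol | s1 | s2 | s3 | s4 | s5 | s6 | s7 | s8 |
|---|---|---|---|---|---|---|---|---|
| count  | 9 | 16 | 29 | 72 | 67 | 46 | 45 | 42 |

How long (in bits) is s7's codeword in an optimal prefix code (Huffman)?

Huffman merges, smallest pair first:
s1(9) + s2(16) → 25
25 + s3(29) → 54
s8(42) + s7(45) → 87
s6(46) + 54 → 100
s5(67) + s4(72) → 139
87 + 100 → 187
139 + 187 → 326
s7 sits 3 levels below the root, so its codeword is 3 bits.

3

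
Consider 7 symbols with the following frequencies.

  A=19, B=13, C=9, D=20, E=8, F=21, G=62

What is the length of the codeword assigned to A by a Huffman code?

Huffman merges, smallest pair first:
merge E(8) and C(9): 17
merge B(13) and 17: 30
merge A(19) and D(20): 39
merge F(21) and 30: 51
merge 39 and 51: 90
merge G(62) and 90: 152
A sits 3 levels below the root, so its codeword is 3 bits.

3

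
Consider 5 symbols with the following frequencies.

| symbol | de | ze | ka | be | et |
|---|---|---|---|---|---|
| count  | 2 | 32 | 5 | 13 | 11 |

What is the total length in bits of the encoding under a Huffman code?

119

Build the Huffman tree bottom-up:
merge de(2) and ka(5): 7
merge 7 and et(11): 18
merge be(13) and 18: 31
merge 31 and ze(32): 63
Each symbol's bit-cost is frequency × depth; summing gives 119 bits (equivalently 7 + 18 + 31 + 63).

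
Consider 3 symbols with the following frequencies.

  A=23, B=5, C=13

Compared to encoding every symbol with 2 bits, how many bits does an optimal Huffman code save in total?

23

Fixed-length: 2 bits × 41 symbols = 82 bits.
Huffman merges:
B(5) + C(13) → 18
18 + A(23) → 41
Huffman total = 18 + 41 = 59 bits.
Saving = 82 − 59 = 23 bits.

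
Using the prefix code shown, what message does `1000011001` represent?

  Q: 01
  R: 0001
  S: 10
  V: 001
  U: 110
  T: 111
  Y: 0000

SRSQ

Read left to right; each codeword is recognised as soon as it completes (prefix code):
  10→S | 0001→R | 10→S | 01→Q
Decoded message: SRSQ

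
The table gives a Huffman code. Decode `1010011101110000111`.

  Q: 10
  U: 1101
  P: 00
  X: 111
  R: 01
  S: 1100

Read left to right; each codeword is recognised as soon as it completes (prefix code):
  10→Q | 10→Q | 01→R | 1101→U | 1100→S | 00→P | 111→X
Decoded message: QQRUSPX

QQRUSPX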